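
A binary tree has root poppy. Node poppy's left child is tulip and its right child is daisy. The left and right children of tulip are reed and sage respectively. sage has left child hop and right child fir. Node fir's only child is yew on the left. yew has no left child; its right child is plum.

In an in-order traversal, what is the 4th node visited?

In-order visits the left subtree, then the node, then the right subtree.
At poppy: go left to tulip.
  At tulip: go left to reed.
    reed is a leaf — visit reed.
  Visit tulip.
  At tulip: go right to sage.
    At sage: go left to hop.
      hop is a leaf — visit hop.
    Visit sage.
    At sage: go right to fir.
      At fir: go left to yew.
        At yew: no left child.
        Visit yew.
        At yew: go right to plum.
          plum is a leaf — visit plum.
      Visit fir.
      At fir: no right child.
Visit poppy.
At poppy: go right to daisy.
  daisy is a leaf — visit daisy.
Full in-order sequence: reed, tulip, hop, sage, yew, plum, fir, poppy, daisy.

sage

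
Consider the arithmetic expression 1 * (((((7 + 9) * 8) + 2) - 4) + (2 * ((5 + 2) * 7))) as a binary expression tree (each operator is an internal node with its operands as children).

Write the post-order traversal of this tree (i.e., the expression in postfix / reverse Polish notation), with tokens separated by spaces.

1 7 9 + 8 * 2 + 4 - 2 5 2 + 7 * * + *

Post-order on an expression tree gives postfix notation: for each operator, emit left operand, right operand, then the operator.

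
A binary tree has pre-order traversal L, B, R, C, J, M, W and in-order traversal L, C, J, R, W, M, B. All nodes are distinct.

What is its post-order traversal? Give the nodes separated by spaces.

J C W M R B L

The first element of pre-order is the root; it splits in-order into left and right subtrees.
Root L: left subtree has 0 nodes { }, right has 6 {C, J, R, W, M, B}.
  Root B: left subtree has 5 nodes {C, J, R, W, M}, right has 0 { }.
    Root R: left subtree has 2 nodes {C, J}, right has 2 {W, M}.
      Root C: left subtree has 0 nodes { }, right has 1 {J}.
      Root M: left subtree has 1 node {W}, right has 0 { }.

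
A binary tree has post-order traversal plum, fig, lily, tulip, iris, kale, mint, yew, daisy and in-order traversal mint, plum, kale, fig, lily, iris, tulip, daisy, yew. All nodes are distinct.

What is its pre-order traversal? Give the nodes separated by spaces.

The last element of post-order is the root; it splits in-order into left and right subtrees.
Root daisy: left subtree has 7 nodes {mint, plum, kale, fig, lily, iris, tulip}, right has 1 {yew}.
  Root mint: left subtree has 0 nodes { }, right has 6 {plum, kale, fig, lily, iris, tulip}.
    Root kale: left subtree has 1 node {plum}, right has 4 {fig, lily, iris, tulip}.
      Root iris: left subtree has 2 nodes {fig, lily}, right has 1 {tulip}.
        Root lily: left subtree has 1 node {fig}, right has 0 { }.

daisy mint kale plum iris lily fig tulip yew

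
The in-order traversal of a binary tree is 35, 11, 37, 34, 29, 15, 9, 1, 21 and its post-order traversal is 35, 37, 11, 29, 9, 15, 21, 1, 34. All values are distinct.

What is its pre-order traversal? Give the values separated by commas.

The last element of post-order is the root; it splits in-order into left and right subtrees.
Root 34: left subtree has 3 nodes {35, 11, 37}, right has 5 {29, 15, 9, 1, 21}.
  Root 11: left subtree has 1 node {35}, right has 1 {37}.
  Root 1: left subtree has 3 nodes {29, 15, 9}, right has 1 {21}.
    Root 15: left subtree has 1 node {29}, right has 1 {9}.

34, 11, 35, 37, 1, 15, 29, 9, 21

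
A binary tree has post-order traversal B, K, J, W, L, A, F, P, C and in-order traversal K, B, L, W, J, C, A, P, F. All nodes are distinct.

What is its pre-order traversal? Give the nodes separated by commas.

C, L, K, B, W, J, P, A, F

The last element of post-order is the root; it splits in-order into left and right subtrees.
Root C: left subtree has 5 nodes {K, B, L, W, J}, right has 3 {A, P, F}.
  Root L: left subtree has 2 nodes {K, B}, right has 2 {W, J}.
    Root K: left subtree has 0 nodes { }, right has 1 {B}.
    Root W: left subtree has 0 nodes { }, right has 1 {J}.
  Root P: left subtree has 1 node {A}, right has 1 {F}.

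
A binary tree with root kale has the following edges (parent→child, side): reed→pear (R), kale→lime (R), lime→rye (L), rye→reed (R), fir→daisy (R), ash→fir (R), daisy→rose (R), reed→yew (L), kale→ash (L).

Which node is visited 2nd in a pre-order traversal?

Pre-order visits the node, then its left subtree, then its right subtree.
Visit kale.
At kale: go left to ash.
  Visit ash.
  At ash: no left child.
  At ash: go right to fir.
    Visit fir.
    At fir: no left child.
    At fir: go right to daisy.
      Visit daisy.
      At daisy: no left child.
      At daisy: go right to rose.
        rose is a leaf — visit rose.
At kale: go right to lime.
  Visit lime.
  At lime: go left to rye.
    Visit rye.
    At rye: no left child.
    At rye: go right to reed.
      Visit reed.
      At reed: go left to yew.
        yew is a leaf — visit yew.
      At reed: go right to pear.
        pear is a leaf — visit pear.
  At lime: no right child.
Full pre-order sequence: kale, ash, fir, daisy, rose, lime, rye, reed, yew, pear.

ash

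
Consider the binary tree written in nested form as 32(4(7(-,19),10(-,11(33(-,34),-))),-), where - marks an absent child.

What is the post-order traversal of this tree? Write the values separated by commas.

19, 7, 34, 33, 11, 10, 4, 32

Post-order visits the left subtree, then the right subtree, then the node.
At 32: go left to 4.
  At 4: go left to 7.
    At 7: no left child.
    At 7: go right to 19.
      19 is a leaf — visit 19.
    Visit 7.
  At 4: go right to 10.
    At 10: no left child.
    At 10: go right to 11.
      At 11: go left to 33.
        At 33: no left child.
        At 33: go right to 34.
          34 is a leaf — visit 34.
        Visit 33.
      At 11: no right child.
      Visit 11.
    Visit 10.
  Visit 4.
At 32: no right child.
Visit 32.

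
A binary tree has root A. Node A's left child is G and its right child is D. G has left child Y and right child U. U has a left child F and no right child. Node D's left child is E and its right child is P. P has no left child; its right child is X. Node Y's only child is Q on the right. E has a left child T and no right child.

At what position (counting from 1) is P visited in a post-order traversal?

9

Post-order visits the left subtree, then the right subtree, then the node.
At A: go left to G.
  At G: go left to Y.
    At Y: no left child.
    At Y: go right to Q.
      Q is a leaf — visit Q.
    Visit Y.
  At G: go right to U.
    At U: go left to F.
      F is a leaf — visit F.
    At U: no right child.
    Visit U.
  Visit G.
At A: go right to D.
  At D: go left to E.
    At E: go left to T.
      T is a leaf — visit T.
    At E: no right child.
    Visit E.
  At D: go right to P.
    At P: no left child.
    At P: go right to X.
      X is a leaf — visit X.
    Visit P.
  Visit D.
Visit A.
Full post-order sequence: Q, Y, F, U, G, T, E, X, P, D, A.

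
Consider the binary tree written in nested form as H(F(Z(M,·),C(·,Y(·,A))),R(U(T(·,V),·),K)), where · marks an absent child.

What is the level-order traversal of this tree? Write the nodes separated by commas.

Level-order visits nodes level by level from the root, left to right within each level.
Level 0: H
Level 1: F, R
Level 2: Z, C, U, K
Level 3: M, Y, T
Level 4: A, V

H, F, R, Z, C, U, K, M, Y, T, A, V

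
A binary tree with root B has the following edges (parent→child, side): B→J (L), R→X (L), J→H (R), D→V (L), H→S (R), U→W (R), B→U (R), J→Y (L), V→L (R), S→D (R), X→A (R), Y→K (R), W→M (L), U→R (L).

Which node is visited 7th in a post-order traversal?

H

Post-order visits the left subtree, then the right subtree, then the node.
At B: go left to J.
  At J: go left to Y.
    At Y: no left child.
    At Y: go right to K.
      K is a leaf — visit K.
    Visit Y.
  At J: go right to H.
    At H: no left child.
    At H: go right to S.
      At S: no left child.
      At S: go right to D.
        At D: go left to V.
          At V: no left child.
          At V: go right to L.
            L is a leaf — visit L.
          Visit V.
        At D: no right child.
        Visit D.
      Visit S.
    Visit H.
  Visit J.
At B: go right to U.
  At U: go left to R.
    At R: go left to X.
      At X: no left child.
      At X: go right to A.
        A is a leaf — visit A.
      Visit X.
    At R: no right child.
    Visit R.
  At U: go right to W.
    At W: go left to M.
      M is a leaf — visit M.
    At W: no right child.
    Visit W.
  Visit U.
Visit B.
Full post-order sequence: K, Y, L, V, D, S, H, J, A, X, R, M, W, U, B.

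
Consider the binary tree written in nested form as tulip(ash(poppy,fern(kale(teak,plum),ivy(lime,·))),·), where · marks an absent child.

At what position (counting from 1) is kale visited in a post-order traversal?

4

Post-order visits the left subtree, then the right subtree, then the node.
At tulip: go left to ash.
  At ash: go left to poppy.
    poppy is a leaf — visit poppy.
  At ash: go right to fern.
    At fern: go left to kale.
      At kale: go left to teak.
        teak is a leaf — visit teak.
      At kale: go right to plum.
        plum is a leaf — visit plum.
      Visit kale.
    At fern: go right to ivy.
      At ivy: go left to lime.
        lime is a leaf — visit lime.
      At ivy: no right child.
      Visit ivy.
    Visit fern.
  Visit ash.
At tulip: no right child.
Visit tulip.
Full post-order sequence: poppy, teak, plum, kale, lime, ivy, fern, ash, tulip.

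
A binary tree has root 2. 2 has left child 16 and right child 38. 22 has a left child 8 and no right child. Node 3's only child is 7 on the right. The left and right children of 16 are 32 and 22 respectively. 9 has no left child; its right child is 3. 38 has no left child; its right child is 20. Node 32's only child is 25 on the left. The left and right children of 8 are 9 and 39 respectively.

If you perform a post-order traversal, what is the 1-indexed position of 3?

Post-order visits the left subtree, then the right subtree, then the node.
At 2: go left to 16.
  At 16: go left to 32.
    At 32: go left to 25.
      25 is a leaf — visit 25.
    At 32: no right child.
    Visit 32.
  At 16: go right to 22.
    At 22: go left to 8.
      At 8: go left to 9.
        At 9: no left child.
        At 9: go right to 3.
          At 3: no left child.
          At 3: go right to 7.
            7 is a leaf — visit 7.
          Visit 3.
        Visit 9.
      At 8: go right to 39.
        39 is a leaf — visit 39.
      Visit 8.
    At 22: no right child.
    Visit 22.
  Visit 16.
At 2: go right to 38.
  At 38: no left child.
  At 38: go right to 20.
    20 is a leaf — visit 20.
  Visit 38.
Visit 2.
Full post-order sequence: 25, 32, 7, 3, 9, 39, 8, 22, 16, 20, 38, 2.

4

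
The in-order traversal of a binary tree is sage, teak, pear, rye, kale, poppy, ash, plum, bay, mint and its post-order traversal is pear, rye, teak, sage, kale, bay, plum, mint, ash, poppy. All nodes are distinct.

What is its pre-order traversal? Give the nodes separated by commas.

The last element of post-order is the root; it splits in-order into left and right subtrees.
Root poppy: left subtree has 5 nodes {sage, teak, pear, rye, kale}, right has 4 {ash, plum, bay, mint}.
  Root kale: left subtree has 4 nodes {sage, teak, pear, rye}, right has 0 { }.
    Root sage: left subtree has 0 nodes { }, right has 3 {teak, pear, rye}.
      Root teak: left subtree has 0 nodes { }, right has 2 {pear, rye}.
        Root rye: left subtree has 1 node {pear}, right has 0 { }.
  Root ash: left subtree has 0 nodes { }, right has 3 {plum, bay, mint}.
    Root mint: left subtree has 2 nodes {plum, bay}, right has 0 { }.
      Root plum: left subtree has 0 nodes { }, right has 1 {bay}.

poppy, kale, sage, teak, rye, pear, ash, mint, plum, bay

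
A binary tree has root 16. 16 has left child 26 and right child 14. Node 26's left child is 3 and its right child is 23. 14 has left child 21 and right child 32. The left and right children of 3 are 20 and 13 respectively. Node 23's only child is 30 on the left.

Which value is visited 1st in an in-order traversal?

In-order visits the left subtree, then the node, then the right subtree.
At 16: go left to 26.
  At 26: go left to 3.
    At 3: go left to 20.
      20 is a leaf — visit 20.
    Visit 3.
    At 3: go right to 13.
      13 is a leaf — visit 13.
  Visit 26.
  At 26: go right to 23.
    At 23: go left to 30.
      30 is a leaf — visit 30.
    Visit 23.
    At 23: no right child.
Visit 16.
At 16: go right to 14.
  At 14: go left to 21.
    21 is a leaf — visit 21.
  Visit 14.
  At 14: go right to 32.
    32 is a leaf — visit 32.
Full in-order sequence: 20, 3, 13, 26, 30, 23, 16, 21, 14, 32.

20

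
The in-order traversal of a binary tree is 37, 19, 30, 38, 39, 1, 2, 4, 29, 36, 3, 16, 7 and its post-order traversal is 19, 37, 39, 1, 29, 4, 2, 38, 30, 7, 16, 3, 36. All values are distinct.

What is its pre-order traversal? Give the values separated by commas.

36, 30, 37, 19, 38, 2, 1, 39, 4, 29, 3, 16, 7

The last element of post-order is the root; it splits in-order into left and right subtrees.
Root 36: left subtree has 9 nodes {37, 19, 30, 38, 39, 1, 2, 4, 29}, right has 3 {3, 16, 7}.
  Root 30: left subtree has 2 nodes {37, 19}, right has 6 {38, 39, 1, 2, 4, 29}.
    Root 37: left subtree has 0 nodes { }, right has 1 {19}.
    Root 38: left subtree has 0 nodes { }, right has 5 {39, 1, 2, 4, 29}.
      Root 2: left subtree has 2 nodes {39, 1}, right has 2 {4, 29}.
        Root 1: left subtree has 1 node {39}, right has 0 { }.
        Root 4: left subtree has 0 nodes { }, right has 1 {29}.
  Root 3: left subtree has 0 nodes { }, right has 2 {16, 7}.
    Root 16: left subtree has 0 nodes { }, right has 1 {7}.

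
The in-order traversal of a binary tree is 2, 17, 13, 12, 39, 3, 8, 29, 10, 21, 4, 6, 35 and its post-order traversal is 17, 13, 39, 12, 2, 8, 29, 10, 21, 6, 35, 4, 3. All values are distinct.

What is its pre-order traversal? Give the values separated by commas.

3, 2, 12, 13, 17, 39, 4, 21, 10, 29, 8, 35, 6

The last element of post-order is the root; it splits in-order into left and right subtrees.
Root 3: left subtree has 5 nodes {2, 17, 13, 12, 39}, right has 7 {8, 29, 10, 21, 4, 6, 35}.
  Root 2: left subtree has 0 nodes { }, right has 4 {17, 13, 12, 39}.
    Root 12: left subtree has 2 nodes {17, 13}, right has 1 {39}.
      Root 13: left subtree has 1 node {17}, right has 0 { }.
  Root 4: left subtree has 4 nodes {8, 29, 10, 21}, right has 2 {6, 35}.
    Root 21: left subtree has 3 nodes {8, 29, 10}, right has 0 { }.
      Root 10: left subtree has 2 nodes {8, 29}, right has 0 { }.
        Root 29: left subtree has 1 node {8}, right has 0 { }.
    Root 35: left subtree has 1 node {6}, right has 0 { }.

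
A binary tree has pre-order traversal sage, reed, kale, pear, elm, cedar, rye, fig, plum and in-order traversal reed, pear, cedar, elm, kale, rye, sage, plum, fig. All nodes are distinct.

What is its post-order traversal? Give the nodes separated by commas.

The first element of pre-order is the root; it splits in-order into left and right subtrees.
Root sage: left subtree has 6 nodes {reed, pear, cedar, elm, kale, rye}, right has 2 {plum, fig}.
  Root reed: left subtree has 0 nodes { }, right has 5 {pear, cedar, elm, kale, rye}.
    Root kale: left subtree has 3 nodes {pear, cedar, elm}, right has 1 {rye}.
      Root pear: left subtree has 0 nodes { }, right has 2 {cedar, elm}.
        Root elm: left subtree has 1 node {cedar}, right has 0 { }.
  Root fig: left subtree has 1 node {plum}, right has 0 { }.

cedar, elm, pear, rye, kale, reed, plum, fig, sage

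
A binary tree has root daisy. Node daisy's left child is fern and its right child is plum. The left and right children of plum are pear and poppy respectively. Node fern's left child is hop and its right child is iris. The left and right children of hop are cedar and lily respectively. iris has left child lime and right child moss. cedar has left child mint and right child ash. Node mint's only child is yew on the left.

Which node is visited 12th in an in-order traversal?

In-order visits the left subtree, then the node, then the right subtree.
At daisy: go left to fern.
  At fern: go left to hop.
    At hop: go left to cedar.
      At cedar: go left to mint.
        At mint: go left to yew.
          yew is a leaf — visit yew.
        Visit mint.
        At mint: no right child.
      Visit cedar.
      At cedar: go right to ash.
        ash is a leaf — visit ash.
    Visit hop.
    At hop: go right to lily.
      lily is a leaf — visit lily.
  Visit fern.
  At fern: go right to iris.
    At iris: go left to lime.
      lime is a leaf — visit lime.
    Visit iris.
    At iris: go right to moss.
      moss is a leaf — visit moss.
Visit daisy.
At daisy: go right to plum.
  At plum: go left to pear.
    pear is a leaf — visit pear.
  Visit plum.
  At plum: go right to poppy.
    poppy is a leaf — visit poppy.
Full in-order sequence: yew, mint, cedar, ash, hop, lily, fern, lime, iris, moss, daisy, pear, plum, poppy.

pear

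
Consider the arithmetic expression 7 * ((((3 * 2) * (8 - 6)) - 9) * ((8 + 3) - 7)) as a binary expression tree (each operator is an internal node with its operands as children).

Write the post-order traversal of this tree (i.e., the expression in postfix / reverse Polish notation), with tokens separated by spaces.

7 3 2 * 8 6 - * 9 - 8 3 + 7 - * *

Post-order on an expression tree gives postfix notation: for each operator, emit left operand, right operand, then the operator.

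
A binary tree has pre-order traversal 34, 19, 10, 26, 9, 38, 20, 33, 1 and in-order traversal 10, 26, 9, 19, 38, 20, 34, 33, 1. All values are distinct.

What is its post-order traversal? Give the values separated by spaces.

9 26 10 20 38 19 1 33 34

The first element of pre-order is the root; it splits in-order into left and right subtrees.
Root 34: left subtree has 6 nodes {10, 26, 9, 19, 38, 20}, right has 2 {33, 1}.
  Root 19: left subtree has 3 nodes {10, 26, 9}, right has 2 {38, 20}.
    Root 10: left subtree has 0 nodes { }, right has 2 {26, 9}.
      Root 26: left subtree has 0 nodes { }, right has 1 {9}.
    Root 38: left subtree has 0 nodes { }, right has 1 {20}.
  Root 33: left subtree has 0 nodes { }, right has 1 {1}.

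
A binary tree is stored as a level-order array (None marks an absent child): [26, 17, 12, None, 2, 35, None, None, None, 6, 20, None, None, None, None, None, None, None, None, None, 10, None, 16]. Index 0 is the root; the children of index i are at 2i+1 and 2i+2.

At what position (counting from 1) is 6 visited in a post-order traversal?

2

Post-order visits the left subtree, then the right subtree, then the node.
At 26: go left to 17.
  At 17: no left child.
  At 17: go right to 2.
    At 2: go left to 6.
      At 6: no left child.
      At 6: go right to 10.
        10 is a leaf — visit 10.
      Visit 6.
    At 2: go right to 20.
      At 20: no left child.
      At 20: go right to 16.
        16 is a leaf — visit 16.
      Visit 20.
    Visit 2.
  Visit 17.
At 26: go right to 12.
  At 12: go left to 35.
    35 is a leaf — visit 35.
  At 12: no right child.
  Visit 12.
Visit 26.
Full post-order sequence: 10, 6, 16, 20, 2, 17, 35, 12, 26.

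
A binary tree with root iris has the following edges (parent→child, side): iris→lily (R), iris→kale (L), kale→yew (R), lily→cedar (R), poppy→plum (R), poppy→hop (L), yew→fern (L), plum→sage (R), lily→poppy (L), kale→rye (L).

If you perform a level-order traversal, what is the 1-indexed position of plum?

10

Level-order visits nodes level by level from the root, left to right within each level.
Level 0: iris
Level 1: kale, lily
Level 2: rye, yew, poppy, cedar
Level 3: fern, hop, plum
Level 4: sage
Full level-order sequence: iris, kale, lily, rye, yew, poppy, cedar, fern, hop, plum, sage.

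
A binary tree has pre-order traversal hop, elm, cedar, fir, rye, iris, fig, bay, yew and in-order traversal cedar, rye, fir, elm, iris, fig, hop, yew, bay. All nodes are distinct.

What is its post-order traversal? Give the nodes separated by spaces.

rye fir cedar fig iris elm yew bay hop

The first element of pre-order is the root; it splits in-order into left and right subtrees.
Root hop: left subtree has 6 nodes {cedar, rye, fir, elm, iris, fig}, right has 2 {yew, bay}.
  Root elm: left subtree has 3 nodes {cedar, rye, fir}, right has 2 {iris, fig}.
    Root cedar: left subtree has 0 nodes { }, right has 2 {rye, fir}.
      Root fir: left subtree has 1 node {rye}, right has 0 { }.
    Root iris: left subtree has 0 nodes { }, right has 1 {fig}.
  Root bay: left subtree has 1 node {yew}, right has 0 { }.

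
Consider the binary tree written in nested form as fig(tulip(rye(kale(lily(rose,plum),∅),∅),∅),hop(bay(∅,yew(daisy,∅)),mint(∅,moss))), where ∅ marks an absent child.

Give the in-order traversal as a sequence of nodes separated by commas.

rose, lily, plum, kale, rye, tulip, fig, bay, daisy, yew, hop, mint, moss

In-order visits the left subtree, then the node, then the right subtree.
At fig: go left to tulip.
  At tulip: go left to rye.
    At rye: go left to kale.
      At kale: go left to lily.
        At lily: go left to rose.
          rose is a leaf — visit rose.
        Visit lily.
        At lily: go right to plum.
          plum is a leaf — visit plum.
      Visit kale.
      At kale: no right child.
    Visit rye.
    At rye: no right child.
  Visit tulip.
  At tulip: no right child.
Visit fig.
At fig: go right to hop.
  At hop: go left to bay.
    At bay: no left child.
    Visit bay.
    At bay: go right to yew.
      At yew: go left to daisy.
        daisy is a leaf — visit daisy.
      Visit yew.
      At yew: no right child.
  Visit hop.
  At hop: go right to mint.
    At mint: no left child.
    Visit mint.
    At mint: go right to moss.
      moss is a leaf — visit moss.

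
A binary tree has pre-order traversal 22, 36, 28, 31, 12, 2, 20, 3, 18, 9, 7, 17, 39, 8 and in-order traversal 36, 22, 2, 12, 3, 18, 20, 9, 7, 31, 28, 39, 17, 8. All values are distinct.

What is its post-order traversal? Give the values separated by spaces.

36 2 18 3 7 9 20 12 31 39 8 17 28 22

The first element of pre-order is the root; it splits in-order into left and right subtrees.
Root 22: left subtree has 1 node {36}, right has 12 {2, 12, 3, 18, 20, 9, 7, 31, 28, 39, 17, 8}.
  Root 28: left subtree has 8 nodes {2, 12, 3, 18, 20, 9, 7, 31}, right has 3 {39, 17, 8}.
    Root 31: left subtree has 7 nodes {2, 12, 3, 18, 20, 9, 7}, right has 0 { }.
      Root 12: left subtree has 1 node {2}, right has 5 {3, 18, 20, 9, 7}.
        Root 20: left subtree has 2 nodes {3, 18}, right has 2 {9, 7}.
          Root 3: left subtree has 0 nodes { }, right has 1 {18}.
          Root 9: left subtree has 0 nodes { }, right has 1 {7}.
    Root 17: left subtree has 1 node {39}, right has 1 {8}.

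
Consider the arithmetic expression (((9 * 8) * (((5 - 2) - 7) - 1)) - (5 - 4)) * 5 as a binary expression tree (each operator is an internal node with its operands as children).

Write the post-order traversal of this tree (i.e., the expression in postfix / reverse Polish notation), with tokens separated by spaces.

Post-order on an expression tree gives postfix notation: for each operator, emit left operand, right operand, then the operator.

9 8 * 5 2 - 7 - 1 - * 5 4 - - 5 *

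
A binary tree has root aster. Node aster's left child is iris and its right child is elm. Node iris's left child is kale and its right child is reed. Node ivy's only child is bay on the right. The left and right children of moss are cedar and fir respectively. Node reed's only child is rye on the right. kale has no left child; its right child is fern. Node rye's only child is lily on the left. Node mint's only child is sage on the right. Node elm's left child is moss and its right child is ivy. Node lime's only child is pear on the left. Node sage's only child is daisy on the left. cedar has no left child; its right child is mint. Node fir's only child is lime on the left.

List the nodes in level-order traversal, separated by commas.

Level-order visits nodes level by level from the root, left to right within each level.
Level 0: aster
Level 1: iris, elm
Level 2: kale, reed, moss, ivy
Level 3: fern, rye, cedar, fir, bay
Level 4: lily, mint, lime
Level 5: sage, pear
Level 6: daisy

aster, iris, elm, kale, reed, moss, ivy, fern, rye, cedar, fir, bay, lily, mint, lime, sage, pear, daisy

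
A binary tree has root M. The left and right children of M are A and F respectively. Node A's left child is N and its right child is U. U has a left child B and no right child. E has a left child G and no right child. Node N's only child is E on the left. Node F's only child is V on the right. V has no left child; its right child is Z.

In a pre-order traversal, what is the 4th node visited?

E

Pre-order visits the node, then its left subtree, then its right subtree.
Visit M.
At M: go left to A.
  Visit A.
  At A: go left to N.
    Visit N.
    At N: go left to E.
      Visit E.
      At E: go left to G.
        G is a leaf — visit G.
      At E: no right child.
    At N: no right child.
  At A: go right to U.
    Visit U.
    At U: go left to B.
      B is a leaf — visit B.
    At U: no right child.
At M: go right to F.
  Visit F.
  At F: no left child.
  At F: go right to V.
    Visit V.
    At V: no left child.
    At V: go right to Z.
      Z is a leaf — visit Z.
Full pre-order sequence: M, A, N, E, G, U, B, F, V, Z.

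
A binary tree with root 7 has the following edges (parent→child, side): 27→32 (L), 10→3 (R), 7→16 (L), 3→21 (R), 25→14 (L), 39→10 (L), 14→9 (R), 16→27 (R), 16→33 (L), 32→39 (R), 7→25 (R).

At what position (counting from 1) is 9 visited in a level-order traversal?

Level-order visits nodes level by level from the root, left to right within each level.
Level 0: 7
Level 1: 16, 25
Level 2: 33, 27, 14
Level 3: 32, 9
Level 4: 39
Level 5: 10
Level 6: 3
Level 7: 21
Full level-order sequence: 7, 16, 25, 33, 27, 14, 32, 9, 39, 10, 3, 21.

8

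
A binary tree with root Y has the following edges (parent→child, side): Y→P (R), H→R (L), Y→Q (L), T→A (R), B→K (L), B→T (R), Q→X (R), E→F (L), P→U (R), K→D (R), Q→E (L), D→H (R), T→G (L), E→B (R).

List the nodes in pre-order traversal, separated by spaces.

Y Q E F B K D H R T G A X P U

Pre-order visits the node, then its left subtree, then its right subtree.
Visit Y.
At Y: go left to Q.
  Visit Q.
  At Q: go left to E.
    Visit E.
    At E: go left to F.
      F is a leaf — visit F.
    At E: go right to B.
      Visit B.
      At B: go left to K.
        Visit K.
        At K: no left child.
        At K: go right to D.
          Visit D.
          At D: no left child.
          At D: go right to H.
            Visit H.
            At H: go left to R.
              R is a leaf — visit R.
            At H: no right child.
      At B: go right to T.
        Visit T.
        At T: go left to G.
          G is a leaf — visit G.
        At T: go right to A.
          A is a leaf — visit A.
  At Q: go right to X.
    X is a leaf — visit X.
At Y: go right to P.
  Visit P.
  At P: no left child.
  At P: go right to U.
    U is a leaf — visit U.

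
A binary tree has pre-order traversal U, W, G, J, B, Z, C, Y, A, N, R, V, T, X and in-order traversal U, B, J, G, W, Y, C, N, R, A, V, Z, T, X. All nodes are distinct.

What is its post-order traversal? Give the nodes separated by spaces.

The first element of pre-order is the root; it splits in-order into left and right subtrees.
Root U: left subtree has 0 nodes { }, right has 13 {B, J, G, W, Y, C, N, R, A, V, Z, T, X}.
  Root W: left subtree has 3 nodes {B, J, G}, right has 9 {Y, C, N, R, A, V, Z, T, X}.
    Root G: left subtree has 2 nodes {B, J}, right has 0 { }.
      Root J: left subtree has 1 node {B}, right has 0 { }.
    Root Z: left subtree has 6 nodes {Y, C, N, R, A, V}, right has 2 {T, X}.
      Root C: left subtree has 1 node {Y}, right has 4 {N, R, A, V}.
        Root A: left subtree has 2 nodes {N, R}, right has 1 {V}.
          Root N: left subtree has 0 nodes { }, right has 1 {R}.
      Root T: left subtree has 0 nodes { }, right has 1 {X}.

B J G Y R N V A C X T Z W U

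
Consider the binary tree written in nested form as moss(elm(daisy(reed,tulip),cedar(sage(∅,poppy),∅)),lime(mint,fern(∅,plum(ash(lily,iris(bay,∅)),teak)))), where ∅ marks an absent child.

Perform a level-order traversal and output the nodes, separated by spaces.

moss elm lime daisy cedar mint fern reed tulip sage plum poppy ash teak lily iris bay

Level-order visits nodes level by level from the root, left to right within each level.
Level 0: moss
Level 1: elm, lime
Level 2: daisy, cedar, mint, fern
Level 3: reed, tulip, sage, plum
Level 4: poppy, ash, teak
Level 5: lily, iris
Level 6: bay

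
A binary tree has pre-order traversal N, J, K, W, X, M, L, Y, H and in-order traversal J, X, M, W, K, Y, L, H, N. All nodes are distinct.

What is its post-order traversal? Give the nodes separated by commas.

The first element of pre-order is the root; it splits in-order into left and right subtrees.
Root N: left subtree has 8 nodes {J, X, M, W, K, Y, L, H}, right has 0 { }.
  Root J: left subtree has 0 nodes { }, right has 7 {X, M, W, K, Y, L, H}.
    Root K: left subtree has 3 nodes {X, M, W}, right has 3 {Y, L, H}.
      Root W: left subtree has 2 nodes {X, M}, right has 0 { }.
        Root X: left subtree has 0 nodes { }, right has 1 {M}.
      Root L: left subtree has 1 node {Y}, right has 1 {H}.

M, X, W, Y, H, L, K, J, N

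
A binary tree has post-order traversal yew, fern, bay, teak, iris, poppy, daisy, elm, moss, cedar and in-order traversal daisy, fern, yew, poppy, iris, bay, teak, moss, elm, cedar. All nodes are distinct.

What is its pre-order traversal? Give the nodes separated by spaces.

The last element of post-order is the root; it splits in-order into left and right subtrees.
Root cedar: left subtree has 9 nodes {daisy, fern, yew, poppy, iris, bay, teak, moss, elm}, right has 0 { }.
  Root moss: left subtree has 7 nodes {daisy, fern, yew, poppy, iris, bay, teak}, right has 1 {elm}.
    Root daisy: left subtree has 0 nodes { }, right has 6 {fern, yew, poppy, iris, bay, teak}.
      Root poppy: left subtree has 2 nodes {fern, yew}, right has 3 {iris, bay, teak}.
        Root fern: left subtree has 0 nodes { }, right has 1 {yew}.
        Root iris: left subtree has 0 nodes { }, right has 2 {bay, teak}.
          Root teak: left subtree has 1 node {bay}, right has 0 { }.

cedar moss daisy poppy fern yew iris teak bay elm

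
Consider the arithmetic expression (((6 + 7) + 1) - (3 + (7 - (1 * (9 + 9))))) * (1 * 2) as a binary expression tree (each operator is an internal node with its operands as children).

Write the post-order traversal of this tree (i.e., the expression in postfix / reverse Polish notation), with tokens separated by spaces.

6 7 + 1 + 3 7 1 9 9 + * - + - 1 2 * *

Post-order on an expression tree gives postfix notation: for each operator, emit left operand, right operand, then the operator.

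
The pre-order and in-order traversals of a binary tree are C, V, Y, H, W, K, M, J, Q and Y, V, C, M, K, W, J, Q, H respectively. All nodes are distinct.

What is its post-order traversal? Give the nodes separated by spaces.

Y V M K Q J W H C

The first element of pre-order is the root; it splits in-order into left and right subtrees.
Root C: left subtree has 2 nodes {Y, V}, right has 6 {M, K, W, J, Q, H}.
  Root V: left subtree has 1 node {Y}, right has 0 { }.
  Root H: left subtree has 5 nodes {M, K, W, J, Q}, right has 0 { }.
    Root W: left subtree has 2 nodes {M, K}, right has 2 {J, Q}.
      Root K: left subtree has 1 node {M}, right has 0 { }.
      Root J: left subtree has 0 nodes { }, right has 1 {Q}.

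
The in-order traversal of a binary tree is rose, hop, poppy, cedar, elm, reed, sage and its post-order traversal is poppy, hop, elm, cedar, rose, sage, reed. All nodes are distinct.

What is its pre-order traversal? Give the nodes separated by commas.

The last element of post-order is the root; it splits in-order into left and right subtrees.
Root reed: left subtree has 5 nodes {rose, hop, poppy, cedar, elm}, right has 1 {sage}.
  Root rose: left subtree has 0 nodes { }, right has 4 {hop, poppy, cedar, elm}.
    Root cedar: left subtree has 2 nodes {hop, poppy}, right has 1 {elm}.
      Root hop: left subtree has 0 nodes { }, right has 1 {poppy}.

reed, rose, cedar, hop, poppy, elm, sage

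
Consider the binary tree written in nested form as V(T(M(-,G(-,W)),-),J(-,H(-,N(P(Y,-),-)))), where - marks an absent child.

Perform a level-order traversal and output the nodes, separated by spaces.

V T J M H G N W P Y

Level-order visits nodes level by level from the root, left to right within each level.
Level 0: V
Level 1: T, J
Level 2: M, H
Level 3: G, N
Level 4: W, P
Level 5: Y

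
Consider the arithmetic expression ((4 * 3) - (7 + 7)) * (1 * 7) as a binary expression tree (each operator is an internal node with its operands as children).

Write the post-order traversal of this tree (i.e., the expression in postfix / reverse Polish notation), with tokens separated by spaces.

4 3 * 7 7 + - 1 7 * *

Post-order on an expression tree gives postfix notation: for each operator, emit left operand, right operand, then the operator.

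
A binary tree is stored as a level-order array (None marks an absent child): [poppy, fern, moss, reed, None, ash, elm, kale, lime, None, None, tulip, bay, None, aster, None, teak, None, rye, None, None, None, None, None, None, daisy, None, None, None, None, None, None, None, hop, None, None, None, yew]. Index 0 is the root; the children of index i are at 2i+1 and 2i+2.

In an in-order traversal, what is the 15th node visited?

elm

In-order visits the left subtree, then the node, then the right subtree.
At poppy: go left to fern.
  At fern: go left to reed.
    At reed: go left to kale.
      At kale: no left child.
      Visit kale.
      At kale: go right to teak.
        At teak: go left to hop.
          hop is a leaf — visit hop.
        Visit teak.
        At teak: no right child.
    Visit reed.
    At reed: go right to lime.
      At lime: no left child.
      Visit lime.
      At lime: go right to rye.
        At rye: go left to yew.
          yew is a leaf — visit yew.
        Visit rye.
        At rye: no right child.
  Visit fern.
  At fern: no right child.
Visit poppy.
At poppy: go right to moss.
  At moss: go left to ash.
    At ash: go left to tulip.
      tulip is a leaf — visit tulip.
    Visit ash.
    At ash: go right to bay.
      At bay: go left to daisy.
        daisy is a leaf — visit daisy.
      Visit bay.
      At bay: no right child.
  Visit moss.
  At moss: go right to elm.
    At elm: no left child.
    Visit elm.
    At elm: go right to aster.
      aster is a leaf — visit aster.
Full in-order sequence: kale, hop, teak, reed, lime, yew, rye, fern, poppy, tulip, ash, daisy, bay, moss, elm, aster.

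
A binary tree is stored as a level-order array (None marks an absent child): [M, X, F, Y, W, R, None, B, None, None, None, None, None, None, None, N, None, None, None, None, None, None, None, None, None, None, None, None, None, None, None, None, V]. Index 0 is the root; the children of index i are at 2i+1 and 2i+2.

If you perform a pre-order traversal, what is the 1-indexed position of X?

Pre-order visits the node, then its left subtree, then its right subtree.
Visit M.
At M: go left to X.
  Visit X.
  At X: go left to Y.
    Visit Y.
    At Y: go left to B.
      Visit B.
      At B: go left to N.
        Visit N.
        At N: no left child.
        At N: go right to V.
          V is a leaf — visit V.
      At B: no right child.
    At Y: no right child.
  At X: go right to W.
    W is a leaf — visit W.
At M: go right to F.
  Visit F.
  At F: go left to R.
    R is a leaf — visit R.
  At F: no right child.
Full pre-order sequence: M, X, Y, B, N, V, W, F, R.

2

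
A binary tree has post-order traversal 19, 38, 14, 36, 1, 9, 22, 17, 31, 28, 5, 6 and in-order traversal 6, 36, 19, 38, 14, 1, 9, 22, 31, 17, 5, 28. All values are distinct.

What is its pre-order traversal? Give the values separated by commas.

The last element of post-order is the root; it splits in-order into left and right subtrees.
Root 6: left subtree has 0 nodes { }, right has 11 {36, 19, 38, 14, 1, 9, 22, 31, 17, 5, 28}.
  Root 5: left subtree has 9 nodes {36, 19, 38, 14, 1, 9, 22, 31, 17}, right has 1 {28}.
    Root 31: left subtree has 7 nodes {36, 19, 38, 14, 1, 9, 22}, right has 1 {17}.
      Root 22: left subtree has 6 nodes {36, 19, 38, 14, 1, 9}, right has 0 { }.
        Root 9: left subtree has 5 nodes {36, 19, 38, 14, 1}, right has 0 { }.
          Root 1: left subtree has 4 nodes {36, 19, 38, 14}, right has 0 { }.
            Root 36: left subtree has 0 nodes { }, right has 3 {19, 38, 14}.
              Root 14: left subtree has 2 nodes {19, 38}, right has 0 { }.
                Root 38: left subtree has 1 node {19}, right has 0 { }.

6, 5, 31, 22, 9, 1, 36, 14, 38, 19, 17, 28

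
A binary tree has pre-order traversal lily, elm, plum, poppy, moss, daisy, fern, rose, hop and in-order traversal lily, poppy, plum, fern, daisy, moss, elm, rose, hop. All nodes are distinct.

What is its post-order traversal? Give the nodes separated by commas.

poppy, fern, daisy, moss, plum, hop, rose, elm, lily

The first element of pre-order is the root; it splits in-order into left and right subtrees.
Root lily: left subtree has 0 nodes { }, right has 8 {poppy, plum, fern, daisy, moss, elm, rose, hop}.
  Root elm: left subtree has 5 nodes {poppy, plum, fern, daisy, moss}, right has 2 {rose, hop}.
    Root plum: left subtree has 1 node {poppy}, right has 3 {fern, daisy, moss}.
      Root moss: left subtree has 2 nodes {fern, daisy}, right has 0 { }.
        Root daisy: left subtree has 1 node {fern}, right has 0 { }.
    Root rose: left subtree has 0 nodes { }, right has 1 {hop}.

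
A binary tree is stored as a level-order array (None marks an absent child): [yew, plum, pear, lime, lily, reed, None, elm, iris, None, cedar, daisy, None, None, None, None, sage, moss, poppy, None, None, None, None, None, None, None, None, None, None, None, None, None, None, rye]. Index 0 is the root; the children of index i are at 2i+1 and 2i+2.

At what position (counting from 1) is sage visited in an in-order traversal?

3

In-order visits the left subtree, then the node, then the right subtree.
At yew: go left to plum.
  At plum: go left to lime.
    At lime: go left to elm.
      At elm: no left child.
      Visit elm.
      At elm: go right to sage.
        At sage: go left to rye.
          rye is a leaf — visit rye.
        Visit sage.
        At sage: no right child.
    Visit lime.
    At lime: go right to iris.
      At iris: go left to moss.
        moss is a leaf — visit moss.
      Visit iris.
      At iris: go right to poppy.
        poppy is a leaf — visit poppy.
  Visit plum.
  At plum: go right to lily.
    At lily: no left child.
    Visit lily.
    At lily: go right to cedar.
      cedar is a leaf — visit cedar.
Visit yew.
At yew: go right to pear.
  At pear: go left to reed.
    At reed: go left to daisy.
      daisy is a leaf — visit daisy.
    Visit reed.
    At reed: no right child.
  Visit pear.
  At pear: no right child.
Full in-order sequence: elm, rye, sage, lime, moss, iris, poppy, plum, lily, cedar, yew, daisy, reed, pear.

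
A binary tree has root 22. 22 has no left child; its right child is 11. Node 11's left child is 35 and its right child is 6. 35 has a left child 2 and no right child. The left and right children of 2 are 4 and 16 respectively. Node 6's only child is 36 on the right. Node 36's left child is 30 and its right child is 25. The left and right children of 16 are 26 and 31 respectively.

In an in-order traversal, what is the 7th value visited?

35

In-order visits the left subtree, then the node, then the right subtree.
At 22: no left child.
Visit 22.
At 22: go right to 11.
  At 11: go left to 35.
    At 35: go left to 2.
      At 2: go left to 4.
        4 is a leaf — visit 4.
      Visit 2.
      At 2: go right to 16.
        At 16: go left to 26.
          26 is a leaf — visit 26.
        Visit 16.
        At 16: go right to 31.
          31 is a leaf — visit 31.
    Visit 35.
    At 35: no right child.
  Visit 11.
  At 11: go right to 6.
    At 6: no left child.
    Visit 6.
    At 6: go right to 36.
      At 36: go left to 30.
        30 is a leaf — visit 30.
      Visit 36.
      At 36: go right to 25.
        25 is a leaf — visit 25.
Full in-order sequence: 22, 4, 2, 26, 16, 31, 35, 11, 6, 30, 36, 25.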